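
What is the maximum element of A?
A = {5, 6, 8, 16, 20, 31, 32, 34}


Set A = {5, 6, 8, 16, 20, 31, 32, 34}
Elements in ascending order: 5, 6, 8, 16, 20, 31, 32, 34
The largest element is 34.

34


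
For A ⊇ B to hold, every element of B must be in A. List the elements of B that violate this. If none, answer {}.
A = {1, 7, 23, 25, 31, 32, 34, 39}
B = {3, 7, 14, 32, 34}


Set A = {1, 7, 23, 25, 31, 32, 34, 39}
Set B = {3, 7, 14, 32, 34}
Check each element of B against A:
3 ∉ A (include), 7 ∈ A, 14 ∉ A (include), 32 ∈ A, 34 ∈ A
Elements of B not in A: {3, 14}

{3, 14}


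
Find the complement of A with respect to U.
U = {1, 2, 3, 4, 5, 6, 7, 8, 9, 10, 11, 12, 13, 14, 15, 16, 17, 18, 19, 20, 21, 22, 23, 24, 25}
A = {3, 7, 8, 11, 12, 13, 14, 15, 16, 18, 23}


Universal set U = {1, 2, 3, 4, 5, 6, 7, 8, 9, 10, 11, 12, 13, 14, 15, 16, 17, 18, 19, 20, 21, 22, 23, 24, 25}
Set A = {3, 7, 8, 11, 12, 13, 14, 15, 16, 18, 23}
A' = U \ A = elements in U but not in A
Checking each element of U:
1 (not in A, include), 2 (not in A, include), 3 (in A, exclude), 4 (not in A, include), 5 (not in A, include), 6 (not in A, include), 7 (in A, exclude), 8 (in A, exclude), 9 (not in A, include), 10 (not in A, include), 11 (in A, exclude), 12 (in A, exclude), 13 (in A, exclude), 14 (in A, exclude), 15 (in A, exclude), 16 (in A, exclude), 17 (not in A, include), 18 (in A, exclude), 19 (not in A, include), 20 (not in A, include), 21 (not in A, include), 22 (not in A, include), 23 (in A, exclude), 24 (not in A, include), 25 (not in A, include)
A' = {1, 2, 4, 5, 6, 9, 10, 17, 19, 20, 21, 22, 24, 25}

{1, 2, 4, 5, 6, 9, 10, 17, 19, 20, 21, 22, 24, 25}


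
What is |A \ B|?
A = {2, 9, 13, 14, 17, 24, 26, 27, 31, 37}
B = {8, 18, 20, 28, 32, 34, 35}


Set A = {2, 9, 13, 14, 17, 24, 26, 27, 31, 37}
Set B = {8, 18, 20, 28, 32, 34, 35}
A \ B = {2, 9, 13, 14, 17, 24, 26, 27, 31, 37}
|A \ B| = 10

10


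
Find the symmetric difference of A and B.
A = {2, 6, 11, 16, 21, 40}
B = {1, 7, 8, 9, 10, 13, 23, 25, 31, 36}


Set A = {2, 6, 11, 16, 21, 40}
Set B = {1, 7, 8, 9, 10, 13, 23, 25, 31, 36}
A △ B = (A \ B) ∪ (B \ A)
Elements in A but not B: {2, 6, 11, 16, 21, 40}
Elements in B but not A: {1, 7, 8, 9, 10, 13, 23, 25, 31, 36}
A △ B = {1, 2, 6, 7, 8, 9, 10, 11, 13, 16, 21, 23, 25, 31, 36, 40}

{1, 2, 6, 7, 8, 9, 10, 11, 13, 16, 21, 23, 25, 31, 36, 40}


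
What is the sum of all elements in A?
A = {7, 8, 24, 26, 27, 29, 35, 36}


Set A = {7, 8, 24, 26, 27, 29, 35, 36}
Sum = 7 + 8 + 24 + 26 + 27 + 29 + 35 + 36 = 192

192


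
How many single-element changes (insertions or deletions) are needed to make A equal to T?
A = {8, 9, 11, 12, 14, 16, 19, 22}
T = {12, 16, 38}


Set A = {8, 9, 11, 12, 14, 16, 19, 22}
Set T = {12, 16, 38}
Elements to remove from A (in A, not in T): {8, 9, 11, 14, 19, 22} → 6 removals
Elements to add to A (in T, not in A): {38} → 1 additions
Total edits = 6 + 1 = 7

7


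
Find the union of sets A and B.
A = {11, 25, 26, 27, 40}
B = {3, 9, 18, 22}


Set A = {11, 25, 26, 27, 40}
Set B = {3, 9, 18, 22}
A ∪ B includes all elements in either set.
Elements from A: {11, 25, 26, 27, 40}
Elements from B not already included: {3, 9, 18, 22}
A ∪ B = {3, 9, 11, 18, 22, 25, 26, 27, 40}

{3, 9, 11, 18, 22, 25, 26, 27, 40}


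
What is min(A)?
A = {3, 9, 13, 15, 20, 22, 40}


Set A = {3, 9, 13, 15, 20, 22, 40}
Elements in ascending order: 3, 9, 13, 15, 20, 22, 40
The smallest element is 3.

3


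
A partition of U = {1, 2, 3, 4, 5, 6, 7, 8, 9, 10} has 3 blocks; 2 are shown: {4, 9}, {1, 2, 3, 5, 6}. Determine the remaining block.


U = {1, 2, 3, 4, 5, 6, 7, 8, 9, 10}
Shown blocks: {4, 9}, {1, 2, 3, 5, 6}
A partition's blocks are pairwise disjoint and cover U, so the missing block = U \ (union of shown blocks).
Union of shown blocks: {1, 2, 3, 4, 5, 6, 9}
Missing block = U \ (union) = {7, 8, 10}

{7, 8, 10}


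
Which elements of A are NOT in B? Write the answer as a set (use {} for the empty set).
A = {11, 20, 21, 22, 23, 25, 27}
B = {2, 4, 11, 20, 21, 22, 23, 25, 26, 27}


Set A = {11, 20, 21, 22, 23, 25, 27}
Set B = {2, 4, 11, 20, 21, 22, 23, 25, 26, 27}
Check each element of A against B:
11 ∈ B, 20 ∈ B, 21 ∈ B, 22 ∈ B, 23 ∈ B, 25 ∈ B, 27 ∈ B
Elements of A not in B: {}

{}


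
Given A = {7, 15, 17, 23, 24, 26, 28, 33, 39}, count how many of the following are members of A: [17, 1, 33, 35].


Set A = {7, 15, 17, 23, 24, 26, 28, 33, 39}
Candidates: [17, 1, 33, 35]
Check each candidate:
17 ∈ A, 1 ∉ A, 33 ∈ A, 35 ∉ A
Count of candidates in A: 2

2


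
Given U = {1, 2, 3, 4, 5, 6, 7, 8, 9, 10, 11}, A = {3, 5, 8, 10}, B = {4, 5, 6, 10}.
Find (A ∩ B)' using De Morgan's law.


U = {1, 2, 3, 4, 5, 6, 7, 8, 9, 10, 11}
A = {3, 5, 8, 10}, B = {4, 5, 6, 10}
A ∩ B = {5, 10}
(A ∩ B)' = U \ (A ∩ B) = {1, 2, 3, 4, 6, 7, 8, 9, 11}
Verification via A' ∪ B': A' = {1, 2, 4, 6, 7, 9, 11}, B' = {1, 2, 3, 7, 8, 9, 11}
A' ∪ B' = {1, 2, 3, 4, 6, 7, 8, 9, 11} ✓

{1, 2, 3, 4, 6, 7, 8, 9, 11}


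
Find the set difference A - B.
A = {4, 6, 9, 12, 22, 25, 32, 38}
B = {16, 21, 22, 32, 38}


Set A = {4, 6, 9, 12, 22, 25, 32, 38}
Set B = {16, 21, 22, 32, 38}
A \ B includes elements in A that are not in B.
Check each element of A:
4 (not in B, keep), 6 (not in B, keep), 9 (not in B, keep), 12 (not in B, keep), 22 (in B, remove), 25 (not in B, keep), 32 (in B, remove), 38 (in B, remove)
A \ B = {4, 6, 9, 12, 25}

{4, 6, 9, 12, 25}


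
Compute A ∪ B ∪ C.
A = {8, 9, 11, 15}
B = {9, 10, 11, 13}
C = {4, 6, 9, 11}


Set A = {8, 9, 11, 15}
Set B = {9, 10, 11, 13}
Set C = {4, 6, 9, 11}
First, A ∪ B = {8, 9, 10, 11, 13, 15}
Then, (A ∪ B) ∪ C = {4, 6, 8, 9, 10, 11, 13, 15}

{4, 6, 8, 9, 10, 11, 13, 15}


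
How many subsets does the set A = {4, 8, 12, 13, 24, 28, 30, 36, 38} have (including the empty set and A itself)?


Set A = {4, 8, 12, 13, 24, 28, 30, 36, 38}
|A| = 9
The power set P(A) contains all subsets of A.
|P(A)| = 2^|A| = 2^9 = 512

512


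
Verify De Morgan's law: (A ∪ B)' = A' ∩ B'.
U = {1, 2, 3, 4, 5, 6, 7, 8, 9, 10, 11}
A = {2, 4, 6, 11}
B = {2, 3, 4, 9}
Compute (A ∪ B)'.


U = {1, 2, 3, 4, 5, 6, 7, 8, 9, 10, 11}
A = {2, 4, 6, 11}, B = {2, 3, 4, 9}
A ∪ B = {2, 3, 4, 6, 9, 11}
(A ∪ B)' = U \ (A ∪ B) = {1, 5, 7, 8, 10}
Verification via A' ∩ B': A' = {1, 3, 5, 7, 8, 9, 10}, B' = {1, 5, 6, 7, 8, 10, 11}
A' ∩ B' = {1, 5, 7, 8, 10} ✓

{1, 5, 7, 8, 10}


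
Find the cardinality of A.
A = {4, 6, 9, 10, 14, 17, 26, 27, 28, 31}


Set A = {4, 6, 9, 10, 14, 17, 26, 27, 28, 31}
Listing elements: 4, 6, 9, 10, 14, 17, 26, 27, 28, 31
Counting: 10 elements
|A| = 10

10


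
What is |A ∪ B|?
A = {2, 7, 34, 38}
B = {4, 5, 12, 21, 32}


Set A = {2, 7, 34, 38}, |A| = 4
Set B = {4, 5, 12, 21, 32}, |B| = 5
A ∩ B = {}, |A ∩ B| = 0
|A ∪ B| = |A| + |B| - |A ∩ B| = 4 + 5 - 0 = 9

9


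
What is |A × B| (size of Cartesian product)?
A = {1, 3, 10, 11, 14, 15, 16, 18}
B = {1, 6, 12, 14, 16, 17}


Set A = {1, 3, 10, 11, 14, 15, 16, 18} has 8 elements.
Set B = {1, 6, 12, 14, 16, 17} has 6 elements.
|A × B| = |A| × |B| = 8 × 6 = 48

48


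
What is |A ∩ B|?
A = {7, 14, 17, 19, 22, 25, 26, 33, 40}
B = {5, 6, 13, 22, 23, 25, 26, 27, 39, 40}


Set A = {7, 14, 17, 19, 22, 25, 26, 33, 40}
Set B = {5, 6, 13, 22, 23, 25, 26, 27, 39, 40}
A ∩ B = {22, 25, 26, 40}
|A ∩ B| = 4

4


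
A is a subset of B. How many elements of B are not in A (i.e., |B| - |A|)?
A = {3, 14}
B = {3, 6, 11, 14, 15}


Set A = {3, 14}, |A| = 2
Set B = {3, 6, 11, 14, 15}, |B| = 5
Since A ⊆ B: B \ A = {6, 11, 15}
|B| - |A| = 5 - 2 = 3

3


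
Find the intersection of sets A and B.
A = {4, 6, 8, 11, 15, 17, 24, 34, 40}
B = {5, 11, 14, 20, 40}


Set A = {4, 6, 8, 11, 15, 17, 24, 34, 40}
Set B = {5, 11, 14, 20, 40}
A ∩ B includes only elements in both sets.
Check each element of A against B:
4 ✗, 6 ✗, 8 ✗, 11 ✓, 15 ✗, 17 ✗, 24 ✗, 34 ✗, 40 ✓
A ∩ B = {11, 40}

{11, 40}


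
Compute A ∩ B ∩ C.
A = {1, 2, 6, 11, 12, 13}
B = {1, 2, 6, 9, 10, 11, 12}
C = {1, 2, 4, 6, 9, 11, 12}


Set A = {1, 2, 6, 11, 12, 13}
Set B = {1, 2, 6, 9, 10, 11, 12}
Set C = {1, 2, 4, 6, 9, 11, 12}
First, A ∩ B = {1, 2, 6, 11, 12}
Then, (A ∩ B) ∩ C = {1, 2, 6, 11, 12}

{1, 2, 6, 11, 12}


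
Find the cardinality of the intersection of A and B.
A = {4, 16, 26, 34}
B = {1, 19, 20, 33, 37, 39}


Set A = {4, 16, 26, 34}
Set B = {1, 19, 20, 33, 37, 39}
A ∩ B = {}
|A ∩ B| = 0

0


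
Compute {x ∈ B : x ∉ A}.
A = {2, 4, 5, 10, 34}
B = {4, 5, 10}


Set A = {2, 4, 5, 10, 34}
Set B = {4, 5, 10}
Check each element of B against A:
4 ∈ A, 5 ∈ A, 10 ∈ A
Elements of B not in A: {}

{}


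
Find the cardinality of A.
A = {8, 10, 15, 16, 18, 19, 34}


Set A = {8, 10, 15, 16, 18, 19, 34}
Listing elements: 8, 10, 15, 16, 18, 19, 34
Counting: 7 elements
|A| = 7

7


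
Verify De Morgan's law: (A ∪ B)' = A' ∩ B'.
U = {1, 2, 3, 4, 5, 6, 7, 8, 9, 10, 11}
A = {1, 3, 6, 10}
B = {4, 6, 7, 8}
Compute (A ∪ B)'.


U = {1, 2, 3, 4, 5, 6, 7, 8, 9, 10, 11}
A = {1, 3, 6, 10}, B = {4, 6, 7, 8}
A ∪ B = {1, 3, 4, 6, 7, 8, 10}
(A ∪ B)' = U \ (A ∪ B) = {2, 5, 9, 11}
Verification via A' ∩ B': A' = {2, 4, 5, 7, 8, 9, 11}, B' = {1, 2, 3, 5, 9, 10, 11}
A' ∩ B' = {2, 5, 9, 11} ✓

{2, 5, 9, 11}


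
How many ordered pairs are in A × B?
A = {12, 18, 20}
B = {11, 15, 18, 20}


Set A = {12, 18, 20} has 3 elements.
Set B = {11, 15, 18, 20} has 4 elements.
|A × B| = |A| × |B| = 3 × 4 = 12

12


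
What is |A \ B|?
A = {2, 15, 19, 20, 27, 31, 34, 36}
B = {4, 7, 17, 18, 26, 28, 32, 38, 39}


Set A = {2, 15, 19, 20, 27, 31, 34, 36}
Set B = {4, 7, 17, 18, 26, 28, 32, 38, 39}
A \ B = {2, 15, 19, 20, 27, 31, 34, 36}
|A \ B| = 8

8


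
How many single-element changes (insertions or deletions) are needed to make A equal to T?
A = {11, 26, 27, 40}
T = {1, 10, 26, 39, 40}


Set A = {11, 26, 27, 40}
Set T = {1, 10, 26, 39, 40}
Elements to remove from A (in A, not in T): {11, 27} → 2 removals
Elements to add to A (in T, not in A): {1, 10, 39} → 3 additions
Total edits = 2 + 3 = 5

5


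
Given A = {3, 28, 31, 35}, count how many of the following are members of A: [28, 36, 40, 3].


Set A = {3, 28, 31, 35}
Candidates: [28, 36, 40, 3]
Check each candidate:
28 ∈ A, 36 ∉ A, 40 ∉ A, 3 ∈ A
Count of candidates in A: 2

2


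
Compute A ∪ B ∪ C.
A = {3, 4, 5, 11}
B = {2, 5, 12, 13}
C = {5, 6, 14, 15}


Set A = {3, 4, 5, 11}
Set B = {2, 5, 12, 13}
Set C = {5, 6, 14, 15}
First, A ∪ B = {2, 3, 4, 5, 11, 12, 13}
Then, (A ∪ B) ∪ C = {2, 3, 4, 5, 6, 11, 12, 13, 14, 15}

{2, 3, 4, 5, 6, 11, 12, 13, 14, 15}


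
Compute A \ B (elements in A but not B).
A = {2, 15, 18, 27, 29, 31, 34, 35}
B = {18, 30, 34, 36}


Set A = {2, 15, 18, 27, 29, 31, 34, 35}
Set B = {18, 30, 34, 36}
A \ B includes elements in A that are not in B.
Check each element of A:
2 (not in B, keep), 15 (not in B, keep), 18 (in B, remove), 27 (not in B, keep), 29 (not in B, keep), 31 (not in B, keep), 34 (in B, remove), 35 (not in B, keep)
A \ B = {2, 15, 27, 29, 31, 35}

{2, 15, 27, 29, 31, 35}


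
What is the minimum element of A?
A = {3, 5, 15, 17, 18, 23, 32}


Set A = {3, 5, 15, 17, 18, 23, 32}
Elements in ascending order: 3, 5, 15, 17, 18, 23, 32
The smallest element is 3.

3


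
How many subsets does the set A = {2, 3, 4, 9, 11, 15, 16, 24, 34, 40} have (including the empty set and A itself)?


Set A = {2, 3, 4, 9, 11, 15, 16, 24, 34, 40}
|A| = 10
The power set P(A) contains all subsets of A.
|P(A)| = 2^|A| = 2^10 = 1024

1024


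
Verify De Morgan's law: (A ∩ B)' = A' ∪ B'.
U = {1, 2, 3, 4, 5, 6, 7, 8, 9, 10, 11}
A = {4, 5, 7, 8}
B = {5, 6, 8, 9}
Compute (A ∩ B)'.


U = {1, 2, 3, 4, 5, 6, 7, 8, 9, 10, 11}
A = {4, 5, 7, 8}, B = {5, 6, 8, 9}
A ∩ B = {5, 8}
(A ∩ B)' = U \ (A ∩ B) = {1, 2, 3, 4, 6, 7, 9, 10, 11}
Verification via A' ∪ B': A' = {1, 2, 3, 6, 9, 10, 11}, B' = {1, 2, 3, 4, 7, 10, 11}
A' ∪ B' = {1, 2, 3, 4, 6, 7, 9, 10, 11} ✓

{1, 2, 3, 4, 6, 7, 9, 10, 11}


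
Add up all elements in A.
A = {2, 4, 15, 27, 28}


Set A = {2, 4, 15, 27, 28}
Sum = 2 + 4 + 15 + 27 + 28 = 76

76


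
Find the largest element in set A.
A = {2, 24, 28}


Set A = {2, 24, 28}
Elements in ascending order: 2, 24, 28
The largest element is 28.

28


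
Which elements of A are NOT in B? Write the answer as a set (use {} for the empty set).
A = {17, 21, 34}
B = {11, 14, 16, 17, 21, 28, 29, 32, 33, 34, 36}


Set A = {17, 21, 34}
Set B = {11, 14, 16, 17, 21, 28, 29, 32, 33, 34, 36}
Check each element of A against B:
17 ∈ B, 21 ∈ B, 34 ∈ B
Elements of A not in B: {}

{}


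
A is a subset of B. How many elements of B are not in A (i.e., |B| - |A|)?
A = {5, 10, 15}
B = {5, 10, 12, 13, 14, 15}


Set A = {5, 10, 15}, |A| = 3
Set B = {5, 10, 12, 13, 14, 15}, |B| = 6
Since A ⊆ B: B \ A = {12, 13, 14}
|B| - |A| = 6 - 3 = 3

3


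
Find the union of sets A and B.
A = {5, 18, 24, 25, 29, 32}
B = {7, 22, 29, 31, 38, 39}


Set A = {5, 18, 24, 25, 29, 32}
Set B = {7, 22, 29, 31, 38, 39}
A ∪ B includes all elements in either set.
Elements from A: {5, 18, 24, 25, 29, 32}
Elements from B not already included: {7, 22, 31, 38, 39}
A ∪ B = {5, 7, 18, 22, 24, 25, 29, 31, 32, 38, 39}

{5, 7, 18, 22, 24, 25, 29, 31, 32, 38, 39}


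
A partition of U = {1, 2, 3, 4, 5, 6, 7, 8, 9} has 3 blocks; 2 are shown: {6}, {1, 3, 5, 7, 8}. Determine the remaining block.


U = {1, 2, 3, 4, 5, 6, 7, 8, 9}
Shown blocks: {6}, {1, 3, 5, 7, 8}
A partition's blocks are pairwise disjoint and cover U, so the missing block = U \ (union of shown blocks).
Union of shown blocks: {1, 3, 5, 6, 7, 8}
Missing block = U \ (union) = {2, 4, 9}

{2, 4, 9}


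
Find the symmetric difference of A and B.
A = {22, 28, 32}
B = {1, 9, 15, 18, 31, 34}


Set A = {22, 28, 32}
Set B = {1, 9, 15, 18, 31, 34}
A △ B = (A \ B) ∪ (B \ A)
Elements in A but not B: {22, 28, 32}
Elements in B but not A: {1, 9, 15, 18, 31, 34}
A △ B = {1, 9, 15, 18, 22, 28, 31, 32, 34}

{1, 9, 15, 18, 22, 28, 31, 32, 34}


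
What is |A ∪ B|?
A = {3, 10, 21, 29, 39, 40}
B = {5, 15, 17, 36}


Set A = {3, 10, 21, 29, 39, 40}, |A| = 6
Set B = {5, 15, 17, 36}, |B| = 4
A ∩ B = {}, |A ∩ B| = 0
|A ∪ B| = |A| + |B| - |A ∩ B| = 6 + 4 - 0 = 10

10


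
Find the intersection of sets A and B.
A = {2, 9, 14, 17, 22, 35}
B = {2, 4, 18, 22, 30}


Set A = {2, 9, 14, 17, 22, 35}
Set B = {2, 4, 18, 22, 30}
A ∩ B includes only elements in both sets.
Check each element of A against B:
2 ✓, 9 ✗, 14 ✗, 17 ✗, 22 ✓, 35 ✗
A ∩ B = {2, 22}

{2, 22}


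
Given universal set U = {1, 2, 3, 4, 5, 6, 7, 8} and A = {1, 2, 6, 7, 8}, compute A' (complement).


Universal set U = {1, 2, 3, 4, 5, 6, 7, 8}
Set A = {1, 2, 6, 7, 8}
A' = U \ A = elements in U but not in A
Checking each element of U:
1 (in A, exclude), 2 (in A, exclude), 3 (not in A, include), 4 (not in A, include), 5 (not in A, include), 6 (in A, exclude), 7 (in A, exclude), 8 (in A, exclude)
A' = {3, 4, 5}

{3, 4, 5}


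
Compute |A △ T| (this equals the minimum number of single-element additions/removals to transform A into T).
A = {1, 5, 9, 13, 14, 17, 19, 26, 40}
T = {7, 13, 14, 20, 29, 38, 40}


Set A = {1, 5, 9, 13, 14, 17, 19, 26, 40}
Set T = {7, 13, 14, 20, 29, 38, 40}
Elements to remove from A (in A, not in T): {1, 5, 9, 17, 19, 26} → 6 removals
Elements to add to A (in T, not in A): {7, 20, 29, 38} → 4 additions
Total edits = 6 + 4 = 10

10


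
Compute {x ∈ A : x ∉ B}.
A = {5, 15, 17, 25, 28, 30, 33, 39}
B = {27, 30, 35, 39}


Set A = {5, 15, 17, 25, 28, 30, 33, 39}
Set B = {27, 30, 35, 39}
Check each element of A against B:
5 ∉ B (include), 15 ∉ B (include), 17 ∉ B (include), 25 ∉ B (include), 28 ∉ B (include), 30 ∈ B, 33 ∉ B (include), 39 ∈ B
Elements of A not in B: {5, 15, 17, 25, 28, 33}

{5, 15, 17, 25, 28, 33}


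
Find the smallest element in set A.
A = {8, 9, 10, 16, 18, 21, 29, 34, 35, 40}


Set A = {8, 9, 10, 16, 18, 21, 29, 34, 35, 40}
Elements in ascending order: 8, 9, 10, 16, 18, 21, 29, 34, 35, 40
The smallest element is 8.

8


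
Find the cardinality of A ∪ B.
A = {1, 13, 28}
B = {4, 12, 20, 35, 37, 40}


Set A = {1, 13, 28}, |A| = 3
Set B = {4, 12, 20, 35, 37, 40}, |B| = 6
A ∩ B = {}, |A ∩ B| = 0
|A ∪ B| = |A| + |B| - |A ∩ B| = 3 + 6 - 0 = 9

9


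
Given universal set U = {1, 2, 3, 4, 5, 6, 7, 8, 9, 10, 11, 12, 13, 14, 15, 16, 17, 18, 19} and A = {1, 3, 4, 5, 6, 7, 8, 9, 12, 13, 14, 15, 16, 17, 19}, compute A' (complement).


Universal set U = {1, 2, 3, 4, 5, 6, 7, 8, 9, 10, 11, 12, 13, 14, 15, 16, 17, 18, 19}
Set A = {1, 3, 4, 5, 6, 7, 8, 9, 12, 13, 14, 15, 16, 17, 19}
A' = U \ A = elements in U but not in A
Checking each element of U:
1 (in A, exclude), 2 (not in A, include), 3 (in A, exclude), 4 (in A, exclude), 5 (in A, exclude), 6 (in A, exclude), 7 (in A, exclude), 8 (in A, exclude), 9 (in A, exclude), 10 (not in A, include), 11 (not in A, include), 12 (in A, exclude), 13 (in A, exclude), 14 (in A, exclude), 15 (in A, exclude), 16 (in A, exclude), 17 (in A, exclude), 18 (not in A, include), 19 (in A, exclude)
A' = {2, 10, 11, 18}

{2, 10, 11, 18}


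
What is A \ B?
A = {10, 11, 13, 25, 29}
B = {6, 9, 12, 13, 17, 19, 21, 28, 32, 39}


Set A = {10, 11, 13, 25, 29}
Set B = {6, 9, 12, 13, 17, 19, 21, 28, 32, 39}
A \ B includes elements in A that are not in B.
Check each element of A:
10 (not in B, keep), 11 (not in B, keep), 13 (in B, remove), 25 (not in B, keep), 29 (not in B, keep)
A \ B = {10, 11, 25, 29}

{10, 11, 25, 29}


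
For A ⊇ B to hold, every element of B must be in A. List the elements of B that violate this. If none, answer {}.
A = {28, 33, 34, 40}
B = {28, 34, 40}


Set A = {28, 33, 34, 40}
Set B = {28, 34, 40}
Check each element of B against A:
28 ∈ A, 34 ∈ A, 40 ∈ A
Elements of B not in A: {}

{}


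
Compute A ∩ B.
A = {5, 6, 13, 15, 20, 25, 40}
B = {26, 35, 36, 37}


Set A = {5, 6, 13, 15, 20, 25, 40}
Set B = {26, 35, 36, 37}
A ∩ B includes only elements in both sets.
Check each element of A against B:
5 ✗, 6 ✗, 13 ✗, 15 ✗, 20 ✗, 25 ✗, 40 ✗
A ∩ B = {}

{}


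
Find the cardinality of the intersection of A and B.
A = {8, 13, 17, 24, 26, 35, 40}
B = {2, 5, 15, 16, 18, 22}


Set A = {8, 13, 17, 24, 26, 35, 40}
Set B = {2, 5, 15, 16, 18, 22}
A ∩ B = {}
|A ∩ B| = 0

0


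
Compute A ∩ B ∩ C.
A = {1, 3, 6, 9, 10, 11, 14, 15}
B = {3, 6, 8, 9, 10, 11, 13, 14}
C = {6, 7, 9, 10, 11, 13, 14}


Set A = {1, 3, 6, 9, 10, 11, 14, 15}
Set B = {3, 6, 8, 9, 10, 11, 13, 14}
Set C = {6, 7, 9, 10, 11, 13, 14}
First, A ∩ B = {3, 6, 9, 10, 11, 14}
Then, (A ∩ B) ∩ C = {6, 9, 10, 11, 14}

{6, 9, 10, 11, 14}


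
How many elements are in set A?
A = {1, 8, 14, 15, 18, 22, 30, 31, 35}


Set A = {1, 8, 14, 15, 18, 22, 30, 31, 35}
Listing elements: 1, 8, 14, 15, 18, 22, 30, 31, 35
Counting: 9 elements
|A| = 9

9


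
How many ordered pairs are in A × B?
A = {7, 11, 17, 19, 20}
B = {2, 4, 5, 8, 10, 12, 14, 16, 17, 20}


Set A = {7, 11, 17, 19, 20} has 5 elements.
Set B = {2, 4, 5, 8, 10, 12, 14, 16, 17, 20} has 10 elements.
|A × B| = |A| × |B| = 5 × 10 = 50

50


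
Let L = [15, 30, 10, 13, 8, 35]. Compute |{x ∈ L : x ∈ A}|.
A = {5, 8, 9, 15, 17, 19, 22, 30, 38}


Set A = {5, 8, 9, 15, 17, 19, 22, 30, 38}
Candidates: [15, 30, 10, 13, 8, 35]
Check each candidate:
15 ∈ A, 30 ∈ A, 10 ∉ A, 13 ∉ A, 8 ∈ A, 35 ∉ A
Count of candidates in A: 3

3


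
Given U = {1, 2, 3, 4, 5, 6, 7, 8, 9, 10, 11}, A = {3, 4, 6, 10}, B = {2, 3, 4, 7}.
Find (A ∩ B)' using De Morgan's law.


U = {1, 2, 3, 4, 5, 6, 7, 8, 9, 10, 11}
A = {3, 4, 6, 10}, B = {2, 3, 4, 7}
A ∩ B = {3, 4}
(A ∩ B)' = U \ (A ∩ B) = {1, 2, 5, 6, 7, 8, 9, 10, 11}
Verification via A' ∪ B': A' = {1, 2, 5, 7, 8, 9, 11}, B' = {1, 5, 6, 8, 9, 10, 11}
A' ∪ B' = {1, 2, 5, 6, 7, 8, 9, 10, 11} ✓

{1, 2, 5, 6, 7, 8, 9, 10, 11}


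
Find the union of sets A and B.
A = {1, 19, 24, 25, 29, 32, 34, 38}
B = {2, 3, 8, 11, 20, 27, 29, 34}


Set A = {1, 19, 24, 25, 29, 32, 34, 38}
Set B = {2, 3, 8, 11, 20, 27, 29, 34}
A ∪ B includes all elements in either set.
Elements from A: {1, 19, 24, 25, 29, 32, 34, 38}
Elements from B not already included: {2, 3, 8, 11, 20, 27}
A ∪ B = {1, 2, 3, 8, 11, 19, 20, 24, 25, 27, 29, 32, 34, 38}

{1, 2, 3, 8, 11, 19, 20, 24, 25, 27, 29, 32, 34, 38}


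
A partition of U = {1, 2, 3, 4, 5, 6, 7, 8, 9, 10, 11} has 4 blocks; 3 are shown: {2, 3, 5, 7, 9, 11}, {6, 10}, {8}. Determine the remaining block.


U = {1, 2, 3, 4, 5, 6, 7, 8, 9, 10, 11}
Shown blocks: {2, 3, 5, 7, 9, 11}, {6, 10}, {8}
A partition's blocks are pairwise disjoint and cover U, so the missing block = U \ (union of shown blocks).
Union of shown blocks: {2, 3, 5, 6, 7, 8, 9, 10, 11}
Missing block = U \ (union) = {1, 4}

{1, 4}


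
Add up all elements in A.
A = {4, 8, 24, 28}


Set A = {4, 8, 24, 28}
Sum = 4 + 8 + 24 + 28 = 64

64


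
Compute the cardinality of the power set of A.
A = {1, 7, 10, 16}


Set A = {1, 7, 10, 16}
|A| = 4
The power set P(A) contains all subsets of A.
|P(A)| = 2^|A| = 2^4 = 16

16


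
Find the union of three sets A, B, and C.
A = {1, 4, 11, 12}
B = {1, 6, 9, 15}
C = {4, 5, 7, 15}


Set A = {1, 4, 11, 12}
Set B = {1, 6, 9, 15}
Set C = {4, 5, 7, 15}
First, A ∪ B = {1, 4, 6, 9, 11, 12, 15}
Then, (A ∪ B) ∪ C = {1, 4, 5, 6, 7, 9, 11, 12, 15}

{1, 4, 5, 6, 7, 9, 11, 12, 15}


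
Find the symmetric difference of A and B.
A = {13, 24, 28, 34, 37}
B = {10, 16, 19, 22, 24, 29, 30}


Set A = {13, 24, 28, 34, 37}
Set B = {10, 16, 19, 22, 24, 29, 30}
A △ B = (A \ B) ∪ (B \ A)
Elements in A but not B: {13, 28, 34, 37}
Elements in B but not A: {10, 16, 19, 22, 29, 30}
A △ B = {10, 13, 16, 19, 22, 28, 29, 30, 34, 37}

{10, 13, 16, 19, 22, 28, 29, 30, 34, 37}


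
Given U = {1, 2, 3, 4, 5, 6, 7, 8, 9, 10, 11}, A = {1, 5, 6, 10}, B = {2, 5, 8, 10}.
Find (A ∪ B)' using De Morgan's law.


U = {1, 2, 3, 4, 5, 6, 7, 8, 9, 10, 11}
A = {1, 5, 6, 10}, B = {2, 5, 8, 10}
A ∪ B = {1, 2, 5, 6, 8, 10}
(A ∪ B)' = U \ (A ∪ B) = {3, 4, 7, 9, 11}
Verification via A' ∩ B': A' = {2, 3, 4, 7, 8, 9, 11}, B' = {1, 3, 4, 6, 7, 9, 11}
A' ∩ B' = {3, 4, 7, 9, 11} ✓

{3, 4, 7, 9, 11}


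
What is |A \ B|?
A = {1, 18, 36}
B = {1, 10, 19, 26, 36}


Set A = {1, 18, 36}
Set B = {1, 10, 19, 26, 36}
A \ B = {18}
|A \ B| = 1

1


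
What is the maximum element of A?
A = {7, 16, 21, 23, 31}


Set A = {7, 16, 21, 23, 31}
Elements in ascending order: 7, 16, 21, 23, 31
The largest element is 31.

31


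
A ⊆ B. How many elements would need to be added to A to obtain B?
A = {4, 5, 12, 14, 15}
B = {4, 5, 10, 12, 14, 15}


Set A = {4, 5, 12, 14, 15}, |A| = 5
Set B = {4, 5, 10, 12, 14, 15}, |B| = 6
Since A ⊆ B: B \ A = {10}
|B| - |A| = 6 - 5 = 1

1


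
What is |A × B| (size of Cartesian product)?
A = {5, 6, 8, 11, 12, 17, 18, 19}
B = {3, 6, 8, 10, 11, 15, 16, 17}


Set A = {5, 6, 8, 11, 12, 17, 18, 19} has 8 elements.
Set B = {3, 6, 8, 10, 11, 15, 16, 17} has 8 elements.
|A × B| = |A| × |B| = 8 × 8 = 64

64


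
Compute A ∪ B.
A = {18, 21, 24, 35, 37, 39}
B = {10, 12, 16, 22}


Set A = {18, 21, 24, 35, 37, 39}
Set B = {10, 12, 16, 22}
A ∪ B includes all elements in either set.
Elements from A: {18, 21, 24, 35, 37, 39}
Elements from B not already included: {10, 12, 16, 22}
A ∪ B = {10, 12, 16, 18, 21, 22, 24, 35, 37, 39}

{10, 12, 16, 18, 21, 22, 24, 35, 37, 39}


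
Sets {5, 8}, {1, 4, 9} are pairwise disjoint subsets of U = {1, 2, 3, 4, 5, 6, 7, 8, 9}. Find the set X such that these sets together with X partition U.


U = {1, 2, 3, 4, 5, 6, 7, 8, 9}
Shown blocks: {5, 8}, {1, 4, 9}
A partition's blocks are pairwise disjoint and cover U, so the missing block = U \ (union of shown blocks).
Union of shown blocks: {1, 4, 5, 8, 9}
Missing block = U \ (union) = {2, 3, 6, 7}

{2, 3, 6, 7}


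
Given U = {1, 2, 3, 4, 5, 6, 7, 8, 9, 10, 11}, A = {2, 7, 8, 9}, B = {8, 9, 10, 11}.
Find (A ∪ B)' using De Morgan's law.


U = {1, 2, 3, 4, 5, 6, 7, 8, 9, 10, 11}
A = {2, 7, 8, 9}, B = {8, 9, 10, 11}
A ∪ B = {2, 7, 8, 9, 10, 11}
(A ∪ B)' = U \ (A ∪ B) = {1, 3, 4, 5, 6}
Verification via A' ∩ B': A' = {1, 3, 4, 5, 6, 10, 11}, B' = {1, 2, 3, 4, 5, 6, 7}
A' ∩ B' = {1, 3, 4, 5, 6} ✓

{1, 3, 4, 5, 6}


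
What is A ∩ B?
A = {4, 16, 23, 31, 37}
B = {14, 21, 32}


Set A = {4, 16, 23, 31, 37}
Set B = {14, 21, 32}
A ∩ B includes only elements in both sets.
Check each element of A against B:
4 ✗, 16 ✗, 23 ✗, 31 ✗, 37 ✗
A ∩ B = {}

{}


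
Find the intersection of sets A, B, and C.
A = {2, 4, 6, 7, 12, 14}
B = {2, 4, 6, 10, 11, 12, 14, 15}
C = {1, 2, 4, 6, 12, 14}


Set A = {2, 4, 6, 7, 12, 14}
Set B = {2, 4, 6, 10, 11, 12, 14, 15}
Set C = {1, 2, 4, 6, 12, 14}
First, A ∩ B = {2, 4, 6, 12, 14}
Then, (A ∩ B) ∩ C = {2, 4, 6, 12, 14}

{2, 4, 6, 12, 14}


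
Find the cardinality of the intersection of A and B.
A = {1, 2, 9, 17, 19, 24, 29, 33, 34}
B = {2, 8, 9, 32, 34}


Set A = {1, 2, 9, 17, 19, 24, 29, 33, 34}
Set B = {2, 8, 9, 32, 34}
A ∩ B = {2, 9, 34}
|A ∩ B| = 3

3


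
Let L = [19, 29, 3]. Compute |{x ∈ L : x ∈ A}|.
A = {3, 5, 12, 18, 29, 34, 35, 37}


Set A = {3, 5, 12, 18, 29, 34, 35, 37}
Candidates: [19, 29, 3]
Check each candidate:
19 ∉ A, 29 ∈ A, 3 ∈ A
Count of candidates in A: 2

2


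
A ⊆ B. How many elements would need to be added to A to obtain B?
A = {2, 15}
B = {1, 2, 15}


Set A = {2, 15}, |A| = 2
Set B = {1, 2, 15}, |B| = 3
Since A ⊆ B: B \ A = {1}
|B| - |A| = 3 - 2 = 1

1


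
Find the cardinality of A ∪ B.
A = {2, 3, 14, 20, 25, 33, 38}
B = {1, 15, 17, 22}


Set A = {2, 3, 14, 20, 25, 33, 38}, |A| = 7
Set B = {1, 15, 17, 22}, |B| = 4
A ∩ B = {}, |A ∩ B| = 0
|A ∪ B| = |A| + |B| - |A ∩ B| = 7 + 4 - 0 = 11

11


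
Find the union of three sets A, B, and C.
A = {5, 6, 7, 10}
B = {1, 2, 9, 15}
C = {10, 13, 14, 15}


Set A = {5, 6, 7, 10}
Set B = {1, 2, 9, 15}
Set C = {10, 13, 14, 15}
First, A ∪ B = {1, 2, 5, 6, 7, 9, 10, 15}
Then, (A ∪ B) ∪ C = {1, 2, 5, 6, 7, 9, 10, 13, 14, 15}

{1, 2, 5, 6, 7, 9, 10, 13, 14, 15}


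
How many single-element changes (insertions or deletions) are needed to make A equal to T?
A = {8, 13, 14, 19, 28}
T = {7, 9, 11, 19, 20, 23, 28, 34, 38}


Set A = {8, 13, 14, 19, 28}
Set T = {7, 9, 11, 19, 20, 23, 28, 34, 38}
Elements to remove from A (in A, not in T): {8, 13, 14} → 3 removals
Elements to add to A (in T, not in A): {7, 9, 11, 20, 23, 34, 38} → 7 additions
Total edits = 3 + 7 = 10

10


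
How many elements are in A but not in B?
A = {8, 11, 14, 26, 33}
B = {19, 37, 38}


Set A = {8, 11, 14, 26, 33}
Set B = {19, 37, 38}
A \ B = {8, 11, 14, 26, 33}
|A \ B| = 5

5


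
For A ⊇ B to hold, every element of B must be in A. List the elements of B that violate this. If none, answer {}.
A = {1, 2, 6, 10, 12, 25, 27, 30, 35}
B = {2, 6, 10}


Set A = {1, 2, 6, 10, 12, 25, 27, 30, 35}
Set B = {2, 6, 10}
Check each element of B against A:
2 ∈ A, 6 ∈ A, 10 ∈ A
Elements of B not in A: {}

{}


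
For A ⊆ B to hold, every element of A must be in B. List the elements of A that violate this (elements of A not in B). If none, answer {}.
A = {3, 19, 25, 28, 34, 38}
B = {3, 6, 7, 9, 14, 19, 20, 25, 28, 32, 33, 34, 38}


Set A = {3, 19, 25, 28, 34, 38}
Set B = {3, 6, 7, 9, 14, 19, 20, 25, 28, 32, 33, 34, 38}
Check each element of A against B:
3 ∈ B, 19 ∈ B, 25 ∈ B, 28 ∈ B, 34 ∈ B, 38 ∈ B
Elements of A not in B: {}

{}


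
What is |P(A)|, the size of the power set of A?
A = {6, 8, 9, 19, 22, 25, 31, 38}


Set A = {6, 8, 9, 19, 22, 25, 31, 38}
|A| = 8
The power set P(A) contains all subsets of A.
|P(A)| = 2^|A| = 2^8 = 256

256


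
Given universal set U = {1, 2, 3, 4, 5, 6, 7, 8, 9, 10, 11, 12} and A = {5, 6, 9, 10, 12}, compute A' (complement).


Universal set U = {1, 2, 3, 4, 5, 6, 7, 8, 9, 10, 11, 12}
Set A = {5, 6, 9, 10, 12}
A' = U \ A = elements in U but not in A
Checking each element of U:
1 (not in A, include), 2 (not in A, include), 3 (not in A, include), 4 (not in A, include), 5 (in A, exclude), 6 (in A, exclude), 7 (not in A, include), 8 (not in A, include), 9 (in A, exclude), 10 (in A, exclude), 11 (not in A, include), 12 (in A, exclude)
A' = {1, 2, 3, 4, 7, 8, 11}

{1, 2, 3, 4, 7, 8, 11}


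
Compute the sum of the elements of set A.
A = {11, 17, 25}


Set A = {11, 17, 25}
Sum = 11 + 17 + 25 = 53

53


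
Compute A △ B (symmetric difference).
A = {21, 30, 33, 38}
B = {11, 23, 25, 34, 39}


Set A = {21, 30, 33, 38}
Set B = {11, 23, 25, 34, 39}
A △ B = (A \ B) ∪ (B \ A)
Elements in A but not B: {21, 30, 33, 38}
Elements in B but not A: {11, 23, 25, 34, 39}
A △ B = {11, 21, 23, 25, 30, 33, 34, 38, 39}

{11, 21, 23, 25, 30, 33, 34, 38, 39}


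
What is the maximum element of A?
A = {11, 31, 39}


Set A = {11, 31, 39}
Elements in ascending order: 11, 31, 39
The largest element is 39.

39


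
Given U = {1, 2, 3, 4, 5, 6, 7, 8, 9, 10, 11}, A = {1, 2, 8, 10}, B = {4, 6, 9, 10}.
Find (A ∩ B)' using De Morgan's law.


U = {1, 2, 3, 4, 5, 6, 7, 8, 9, 10, 11}
A = {1, 2, 8, 10}, B = {4, 6, 9, 10}
A ∩ B = {10}
(A ∩ B)' = U \ (A ∩ B) = {1, 2, 3, 4, 5, 6, 7, 8, 9, 11}
Verification via A' ∪ B': A' = {3, 4, 5, 6, 7, 9, 11}, B' = {1, 2, 3, 5, 7, 8, 11}
A' ∪ B' = {1, 2, 3, 4, 5, 6, 7, 8, 9, 11} ✓

{1, 2, 3, 4, 5, 6, 7, 8, 9, 11}


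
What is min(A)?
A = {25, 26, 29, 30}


Set A = {25, 26, 29, 30}
Elements in ascending order: 25, 26, 29, 30
The smallest element is 25.

25


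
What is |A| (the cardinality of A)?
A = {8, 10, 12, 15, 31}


Set A = {8, 10, 12, 15, 31}
Listing elements: 8, 10, 12, 15, 31
Counting: 5 elements
|A| = 5

5


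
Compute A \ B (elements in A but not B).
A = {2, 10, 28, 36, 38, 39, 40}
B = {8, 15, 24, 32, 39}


Set A = {2, 10, 28, 36, 38, 39, 40}
Set B = {8, 15, 24, 32, 39}
A \ B includes elements in A that are not in B.
Check each element of A:
2 (not in B, keep), 10 (not in B, keep), 28 (not in B, keep), 36 (not in B, keep), 38 (not in B, keep), 39 (in B, remove), 40 (not in B, keep)
A \ B = {2, 10, 28, 36, 38, 40}

{2, 10, 28, 36, 38, 40}


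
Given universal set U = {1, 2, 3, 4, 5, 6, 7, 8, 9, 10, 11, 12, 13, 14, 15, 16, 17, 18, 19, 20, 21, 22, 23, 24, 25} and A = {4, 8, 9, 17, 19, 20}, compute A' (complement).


Universal set U = {1, 2, 3, 4, 5, 6, 7, 8, 9, 10, 11, 12, 13, 14, 15, 16, 17, 18, 19, 20, 21, 22, 23, 24, 25}
Set A = {4, 8, 9, 17, 19, 20}
A' = U \ A = elements in U but not in A
Checking each element of U:
1 (not in A, include), 2 (not in A, include), 3 (not in A, include), 4 (in A, exclude), 5 (not in A, include), 6 (not in A, include), 7 (not in A, include), 8 (in A, exclude), 9 (in A, exclude), 10 (not in A, include), 11 (not in A, include), 12 (not in A, include), 13 (not in A, include), 14 (not in A, include), 15 (not in A, include), 16 (not in A, include), 17 (in A, exclude), 18 (not in A, include), 19 (in A, exclude), 20 (in A, exclude), 21 (not in A, include), 22 (not in A, include), 23 (not in A, include), 24 (not in A, include), 25 (not in A, include)
A' = {1, 2, 3, 5, 6, 7, 10, 11, 12, 13, 14, 15, 16, 18, 21, 22, 23, 24, 25}

{1, 2, 3, 5, 6, 7, 10, 11, 12, 13, 14, 15, 16, 18, 21, 22, 23, 24, 25}


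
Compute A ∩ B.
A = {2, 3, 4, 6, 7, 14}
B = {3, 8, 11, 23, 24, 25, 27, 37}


Set A = {2, 3, 4, 6, 7, 14}
Set B = {3, 8, 11, 23, 24, 25, 27, 37}
A ∩ B includes only elements in both sets.
Check each element of A against B:
2 ✗, 3 ✓, 4 ✗, 6 ✗, 7 ✗, 14 ✗
A ∩ B = {3}

{3}


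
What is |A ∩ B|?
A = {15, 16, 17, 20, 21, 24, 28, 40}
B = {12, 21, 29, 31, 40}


Set A = {15, 16, 17, 20, 21, 24, 28, 40}
Set B = {12, 21, 29, 31, 40}
A ∩ B = {21, 40}
|A ∩ B| = 2

2


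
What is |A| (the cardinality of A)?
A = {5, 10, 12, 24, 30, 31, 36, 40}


Set A = {5, 10, 12, 24, 30, 31, 36, 40}
Listing elements: 5, 10, 12, 24, 30, 31, 36, 40
Counting: 8 elements
|A| = 8

8


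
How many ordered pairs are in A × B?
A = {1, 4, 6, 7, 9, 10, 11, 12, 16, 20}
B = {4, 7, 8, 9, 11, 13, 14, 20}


Set A = {1, 4, 6, 7, 9, 10, 11, 12, 16, 20} has 10 elements.
Set B = {4, 7, 8, 9, 11, 13, 14, 20} has 8 elements.
|A × B| = |A| × |B| = 10 × 8 = 80

80


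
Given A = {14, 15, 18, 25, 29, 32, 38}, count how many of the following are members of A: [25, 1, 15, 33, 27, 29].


Set A = {14, 15, 18, 25, 29, 32, 38}
Candidates: [25, 1, 15, 33, 27, 29]
Check each candidate:
25 ∈ A, 1 ∉ A, 15 ∈ A, 33 ∉ A, 27 ∉ A, 29 ∈ A
Count of candidates in A: 3

3


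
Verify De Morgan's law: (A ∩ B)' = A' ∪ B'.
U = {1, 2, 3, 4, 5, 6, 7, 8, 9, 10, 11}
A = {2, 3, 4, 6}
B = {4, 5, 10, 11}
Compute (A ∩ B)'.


U = {1, 2, 3, 4, 5, 6, 7, 8, 9, 10, 11}
A = {2, 3, 4, 6}, B = {4, 5, 10, 11}
A ∩ B = {4}
(A ∩ B)' = U \ (A ∩ B) = {1, 2, 3, 5, 6, 7, 8, 9, 10, 11}
Verification via A' ∪ B': A' = {1, 5, 7, 8, 9, 10, 11}, B' = {1, 2, 3, 6, 7, 8, 9}
A' ∪ B' = {1, 2, 3, 5, 6, 7, 8, 9, 10, 11} ✓

{1, 2, 3, 5, 6, 7, 8, 9, 10, 11}


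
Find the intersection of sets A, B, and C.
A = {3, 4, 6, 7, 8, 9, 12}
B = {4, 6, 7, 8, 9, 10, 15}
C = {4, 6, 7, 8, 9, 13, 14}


Set A = {3, 4, 6, 7, 8, 9, 12}
Set B = {4, 6, 7, 8, 9, 10, 15}
Set C = {4, 6, 7, 8, 9, 13, 14}
First, A ∩ B = {4, 6, 7, 8, 9}
Then, (A ∩ B) ∩ C = {4, 6, 7, 8, 9}

{4, 6, 7, 8, 9}


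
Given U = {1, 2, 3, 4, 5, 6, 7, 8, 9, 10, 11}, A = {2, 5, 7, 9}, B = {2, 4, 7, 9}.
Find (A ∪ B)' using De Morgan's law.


U = {1, 2, 3, 4, 5, 6, 7, 8, 9, 10, 11}
A = {2, 5, 7, 9}, B = {2, 4, 7, 9}
A ∪ B = {2, 4, 5, 7, 9}
(A ∪ B)' = U \ (A ∪ B) = {1, 3, 6, 8, 10, 11}
Verification via A' ∩ B': A' = {1, 3, 4, 6, 8, 10, 11}, B' = {1, 3, 5, 6, 8, 10, 11}
A' ∩ B' = {1, 3, 6, 8, 10, 11} ✓

{1, 3, 6, 8, 10, 11}


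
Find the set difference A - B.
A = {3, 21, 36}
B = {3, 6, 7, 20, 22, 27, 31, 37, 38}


Set A = {3, 21, 36}
Set B = {3, 6, 7, 20, 22, 27, 31, 37, 38}
A \ B includes elements in A that are not in B.
Check each element of A:
3 (in B, remove), 21 (not in B, keep), 36 (not in B, keep)
A \ B = {21, 36}

{21, 36}


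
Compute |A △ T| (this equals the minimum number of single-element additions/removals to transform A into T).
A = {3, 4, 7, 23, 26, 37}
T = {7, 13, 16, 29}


Set A = {3, 4, 7, 23, 26, 37}
Set T = {7, 13, 16, 29}
Elements to remove from A (in A, not in T): {3, 4, 23, 26, 37} → 5 removals
Elements to add to A (in T, not in A): {13, 16, 29} → 3 additions
Total edits = 5 + 3 = 8

8


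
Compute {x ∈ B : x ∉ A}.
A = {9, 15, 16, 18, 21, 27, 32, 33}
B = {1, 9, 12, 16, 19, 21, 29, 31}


Set A = {9, 15, 16, 18, 21, 27, 32, 33}
Set B = {1, 9, 12, 16, 19, 21, 29, 31}
Check each element of B against A:
1 ∉ A (include), 9 ∈ A, 12 ∉ A (include), 16 ∈ A, 19 ∉ A (include), 21 ∈ A, 29 ∉ A (include), 31 ∉ A (include)
Elements of B not in A: {1, 12, 19, 29, 31}

{1, 12, 19, 29, 31}


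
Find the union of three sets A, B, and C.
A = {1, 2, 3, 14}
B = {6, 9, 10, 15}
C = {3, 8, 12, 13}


Set A = {1, 2, 3, 14}
Set B = {6, 9, 10, 15}
Set C = {3, 8, 12, 13}
First, A ∪ B = {1, 2, 3, 6, 9, 10, 14, 15}
Then, (A ∪ B) ∪ C = {1, 2, 3, 6, 8, 9, 10, 12, 13, 14, 15}

{1, 2, 3, 6, 8, 9, 10, 12, 13, 14, 15}


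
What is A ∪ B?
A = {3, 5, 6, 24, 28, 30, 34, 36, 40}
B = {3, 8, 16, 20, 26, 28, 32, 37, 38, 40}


Set A = {3, 5, 6, 24, 28, 30, 34, 36, 40}
Set B = {3, 8, 16, 20, 26, 28, 32, 37, 38, 40}
A ∪ B includes all elements in either set.
Elements from A: {3, 5, 6, 24, 28, 30, 34, 36, 40}
Elements from B not already included: {8, 16, 20, 26, 32, 37, 38}
A ∪ B = {3, 5, 6, 8, 16, 20, 24, 26, 28, 30, 32, 34, 36, 37, 38, 40}

{3, 5, 6, 8, 16, 20, 24, 26, 28, 30, 32, 34, 36, 37, 38, 40}


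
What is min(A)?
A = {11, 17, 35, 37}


Set A = {11, 17, 35, 37}
Elements in ascending order: 11, 17, 35, 37
The smallest element is 11.

11


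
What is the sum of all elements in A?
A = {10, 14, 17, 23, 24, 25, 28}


Set A = {10, 14, 17, 23, 24, 25, 28}
Sum = 10 + 14 + 17 + 23 + 24 + 25 + 28 = 141

141


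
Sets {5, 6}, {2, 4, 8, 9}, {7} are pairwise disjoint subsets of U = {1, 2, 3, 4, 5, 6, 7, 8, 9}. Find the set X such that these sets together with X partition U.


U = {1, 2, 3, 4, 5, 6, 7, 8, 9}
Shown blocks: {5, 6}, {2, 4, 8, 9}, {7}
A partition's blocks are pairwise disjoint and cover U, so the missing block = U \ (union of shown blocks).
Union of shown blocks: {2, 4, 5, 6, 7, 8, 9}
Missing block = U \ (union) = {1, 3}

{1, 3}


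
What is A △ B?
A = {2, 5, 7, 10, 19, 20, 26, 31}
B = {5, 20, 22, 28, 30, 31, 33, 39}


Set A = {2, 5, 7, 10, 19, 20, 26, 31}
Set B = {5, 20, 22, 28, 30, 31, 33, 39}
A △ B = (A \ B) ∪ (B \ A)
Elements in A but not B: {2, 7, 10, 19, 26}
Elements in B but not A: {22, 28, 30, 33, 39}
A △ B = {2, 7, 10, 19, 22, 26, 28, 30, 33, 39}

{2, 7, 10, 19, 22, 26, 28, 30, 33, 39}


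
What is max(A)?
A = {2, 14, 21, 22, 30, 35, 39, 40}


Set A = {2, 14, 21, 22, 30, 35, 39, 40}
Elements in ascending order: 2, 14, 21, 22, 30, 35, 39, 40
The largest element is 40.

40


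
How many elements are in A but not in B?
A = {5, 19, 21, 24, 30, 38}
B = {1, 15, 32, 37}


Set A = {5, 19, 21, 24, 30, 38}
Set B = {1, 15, 32, 37}
A \ B = {5, 19, 21, 24, 30, 38}
|A \ B| = 6

6


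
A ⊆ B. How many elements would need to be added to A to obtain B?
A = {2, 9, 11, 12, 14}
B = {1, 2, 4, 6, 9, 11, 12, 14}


Set A = {2, 9, 11, 12, 14}, |A| = 5
Set B = {1, 2, 4, 6, 9, 11, 12, 14}, |B| = 8
Since A ⊆ B: B \ A = {1, 4, 6}
|B| - |A| = 8 - 5 = 3

3


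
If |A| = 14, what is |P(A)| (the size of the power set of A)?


The set has 14 elements.
The power set contains all possible subsets.
|P(A)| = 2^|A| = 2^14 = 16384

16384


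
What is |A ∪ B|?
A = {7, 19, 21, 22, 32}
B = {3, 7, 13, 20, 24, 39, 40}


Set A = {7, 19, 21, 22, 32}, |A| = 5
Set B = {3, 7, 13, 20, 24, 39, 40}, |B| = 7
A ∩ B = {7}, |A ∩ B| = 1
|A ∪ B| = |A| + |B| - |A ∩ B| = 5 + 7 - 1 = 11

11


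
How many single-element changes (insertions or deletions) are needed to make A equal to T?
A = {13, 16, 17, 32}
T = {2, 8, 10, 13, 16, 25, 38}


Set A = {13, 16, 17, 32}
Set T = {2, 8, 10, 13, 16, 25, 38}
Elements to remove from A (in A, not in T): {17, 32} → 2 removals
Elements to add to A (in T, not in A): {2, 8, 10, 25, 38} → 5 additions
Total edits = 2 + 5 = 7

7


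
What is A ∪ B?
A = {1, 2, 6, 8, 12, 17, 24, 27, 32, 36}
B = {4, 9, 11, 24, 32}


Set A = {1, 2, 6, 8, 12, 17, 24, 27, 32, 36}
Set B = {4, 9, 11, 24, 32}
A ∪ B includes all elements in either set.
Elements from A: {1, 2, 6, 8, 12, 17, 24, 27, 32, 36}
Elements from B not already included: {4, 9, 11}
A ∪ B = {1, 2, 4, 6, 8, 9, 11, 12, 17, 24, 27, 32, 36}

{1, 2, 4, 6, 8, 9, 11, 12, 17, 24, 27, 32, 36}


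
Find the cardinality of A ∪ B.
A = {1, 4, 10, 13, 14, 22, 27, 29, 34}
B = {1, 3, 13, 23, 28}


Set A = {1, 4, 10, 13, 14, 22, 27, 29, 34}, |A| = 9
Set B = {1, 3, 13, 23, 28}, |B| = 5
A ∩ B = {1, 13}, |A ∩ B| = 2
|A ∪ B| = |A| + |B| - |A ∩ B| = 9 + 5 - 2 = 12

12


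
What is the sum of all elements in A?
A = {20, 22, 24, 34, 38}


Set A = {20, 22, 24, 34, 38}
Sum = 20 + 22 + 24 + 34 + 38 = 138

138


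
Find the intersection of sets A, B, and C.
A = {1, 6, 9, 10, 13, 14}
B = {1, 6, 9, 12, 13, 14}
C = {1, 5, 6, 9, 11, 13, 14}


Set A = {1, 6, 9, 10, 13, 14}
Set B = {1, 6, 9, 12, 13, 14}
Set C = {1, 5, 6, 9, 11, 13, 14}
First, A ∩ B = {1, 6, 9, 13, 14}
Then, (A ∩ B) ∩ C = {1, 6, 9, 13, 14}

{1, 6, 9, 13, 14}


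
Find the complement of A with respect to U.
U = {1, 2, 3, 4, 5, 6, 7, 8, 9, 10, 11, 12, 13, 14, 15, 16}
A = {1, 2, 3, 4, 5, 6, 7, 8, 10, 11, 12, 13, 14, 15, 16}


Universal set U = {1, 2, 3, 4, 5, 6, 7, 8, 9, 10, 11, 12, 13, 14, 15, 16}
Set A = {1, 2, 3, 4, 5, 6, 7, 8, 10, 11, 12, 13, 14, 15, 16}
A' = U \ A = elements in U but not in A
Checking each element of U:
1 (in A, exclude), 2 (in A, exclude), 3 (in A, exclude), 4 (in A, exclude), 5 (in A, exclude), 6 (in A, exclude), 7 (in A, exclude), 8 (in A, exclude), 9 (not in A, include), 10 (in A, exclude), 11 (in A, exclude), 12 (in A, exclude), 13 (in A, exclude), 14 (in A, exclude), 15 (in A, exclude), 16 (in A, exclude)
A' = {9}

{9}
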